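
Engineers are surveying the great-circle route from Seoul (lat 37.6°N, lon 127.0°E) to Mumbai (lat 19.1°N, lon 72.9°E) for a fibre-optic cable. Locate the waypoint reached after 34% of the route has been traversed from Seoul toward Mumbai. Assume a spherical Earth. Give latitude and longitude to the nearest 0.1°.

≈ lat 34.0°N, lon 106.3°E

Write both endpoints as unit vectors p₁, p₂ with components (cos φ cos λ, cos φ sin λ, sin φ).
The central angle between the endpoints is δ = arccos(p₁·p₂) ≈ 0.878 rad (50.3°).
Interpolate at f = 0.34 with slerp weights a = sin((1−f)δ)/sin δ ≈ 0.712, b = sin(fδ)/sin δ ≈ 0.382.
p = a·p₁ + b·p₂ ≈ (-0.233, 0.796, 0.559); φ = arcsin(p_z) ≈ 34.01°, λ = atan2(p_y, p_x) ≈ 106.33°.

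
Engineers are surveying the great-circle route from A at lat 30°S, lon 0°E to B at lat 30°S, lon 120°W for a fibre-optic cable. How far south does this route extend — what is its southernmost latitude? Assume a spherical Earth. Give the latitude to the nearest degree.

≈ 49°S

The great circle lies in the plane with unit normal n̂ = (p₁ × p₂)/|p₁ × p₂|.
Here n̂_z ≈ -0.655; the vertex latitude is φ_max = arccos|n̂_z| ≈ 49.1°.
Check via Clairaut: cos φ_max = |cos φ₁| · sin C = cos(30.0°)·sin(130.9°) ≈ 0.655, again giving ≈ 49.1°.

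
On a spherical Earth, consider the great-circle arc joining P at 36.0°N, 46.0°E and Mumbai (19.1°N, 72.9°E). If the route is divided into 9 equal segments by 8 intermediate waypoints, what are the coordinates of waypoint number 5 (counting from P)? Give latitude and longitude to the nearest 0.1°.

Convert each endpoint to a unit vector on the sphere (x = cos φ cos λ, y = cos φ sin λ, z = sin φ).
The central angle between the endpoints is δ = arccos(p₁·p₂) ≈ 0.507 rad (29.1°).
Interpolate at f = 5/9 with slerp weights a = sin((1−f)δ)/sin δ ≈ 0.460, b = sin(fδ)/sin δ ≈ 0.572.
p = a·p₁ + b·p₂ ≈ (0.418, 0.785, 0.458); φ = arcsin(p_z) ≈ 27.25°, λ = atan2(p_y, p_x) ≈ 61.98°.

≈ 27.2°N, 62.0°E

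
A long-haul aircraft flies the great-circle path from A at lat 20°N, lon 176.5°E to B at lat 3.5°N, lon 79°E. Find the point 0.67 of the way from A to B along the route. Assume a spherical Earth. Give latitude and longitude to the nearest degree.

Write both endpoints as unit vectors p₁, p₂ with components (cos φ cos λ, cos φ sin λ, sin φ).
The central angle between the endpoints is δ = arccos(p₁·p₂) ≈ 1.673 rad (95.8°).
Interpolate at f = 0.67 with slerp weights a = sin((1−f)δ)/sin δ ≈ 0.527, b = sin(fδ)/sin δ ≈ 0.905.
p = a·p₁ + b·p₂ ≈ (-0.322, 0.917, 0.236); φ = arcsin(p_z) ≈ 13.62°, λ = atan2(p_y, p_x) ≈ 109.35°.

≈ lat 14°N, lon 109°E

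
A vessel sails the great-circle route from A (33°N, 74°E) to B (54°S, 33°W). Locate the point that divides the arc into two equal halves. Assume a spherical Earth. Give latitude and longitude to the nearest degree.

From cos δ = sin φ₁ sin φ₂ + cos φ₁ cos φ₂ cos Δλ, the central angle is δ ≈ 2.195 rad (125.8°).
Interpolate at f = 1/2 with slerp weights a = sin((1−f)δ)/sin δ ≈ 1.097, b = sin(fδ)/sin δ ≈ 1.097.
p = a·p₁ + b·p₂ ≈ (0.795, 0.533, -0.290); φ = arcsin(p_z) ≈ -16.86°, λ = atan2(p_y, p_x) ≈ 33.87°.

≈ (17°S, 34°E)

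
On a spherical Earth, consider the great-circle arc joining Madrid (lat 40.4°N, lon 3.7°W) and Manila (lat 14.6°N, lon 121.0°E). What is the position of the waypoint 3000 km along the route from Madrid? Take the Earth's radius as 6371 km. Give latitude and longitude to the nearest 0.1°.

≈ lat 50.7°N, lon 32.4°E

The haversine formula gives a central angle δ ≈ 1.830 rad (104.8°) between the endpoints. The total great-circle distance is δ·R ≈ 1.830 × 6371 ≈ 11658 km, so the target fraction is f = 3000/11658 ≈ 0.257.
Interpolate at f ≈ 0.257 with slerp weights a = sin((1−f)δ)/sin δ ≈ 1.011, b = sin(fδ)/sin δ ≈ 0.469.
p = a·p₁ + b·p₂ ≈ (0.535, 0.340, 0.774); φ = arcsin(p_z) ≈ 50.70°, λ = atan2(p_y, p_x) ≈ 32.42°.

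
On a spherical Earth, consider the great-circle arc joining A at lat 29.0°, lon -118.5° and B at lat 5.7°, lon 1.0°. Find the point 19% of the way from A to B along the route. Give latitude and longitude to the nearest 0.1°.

Convert each endpoint to a unit vector on the sphere (x = cos φ cos λ, y = cos φ sin λ, z = sin φ).
The central angle between the endpoints is δ = arccos(p₁·p₂) ≈ 1.961 rad (112.4°).
Interpolate at f = 0.19 with slerp weights a = sin((1−f)δ)/sin δ ≈ 1.081, b = sin(fδ)/sin δ ≈ 0.394.
p = a·p₁ + b·p₂ ≈ (-0.060, -0.824, 0.563); φ = arcsin(p_z) ≈ 34.28°, λ = atan2(p_y, p_x) ≈ -94.13°.

≈ lat 34.3°, lon -94.1°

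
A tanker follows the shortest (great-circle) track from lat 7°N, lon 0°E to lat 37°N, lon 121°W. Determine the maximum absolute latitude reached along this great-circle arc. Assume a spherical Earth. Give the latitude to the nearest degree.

≈ 44°N

The great circle lies in the plane with unit normal n̂ = (p₁ × p₂)/|p₁ × p₂|.
Here n̂_z ≈ -0.721; the vertex latitude is φ_max = arccos|n̂_z| ≈ 43.9°.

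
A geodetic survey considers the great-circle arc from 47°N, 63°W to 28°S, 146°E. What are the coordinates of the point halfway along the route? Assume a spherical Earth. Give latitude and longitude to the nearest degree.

From cos δ = sin φ₁ sin φ₂ + cos φ₁ cos φ₂ cos Δλ, the central angle is δ ≈ 2.626 rad (150.5°).
Interpolate at f = 1/2 with slerp weights a = sin((1−f)δ)/sin δ ≈ 1.961, b = sin(fδ)/sin δ ≈ 1.961.
p = a·p₁ + b·p₂ ≈ (-0.828, -0.223, 0.514); φ = arcsin(p_z) ≈ 30.91°, λ = atan2(p_y, p_x) ≈ -164.90°.

≈ 31°N, 165°W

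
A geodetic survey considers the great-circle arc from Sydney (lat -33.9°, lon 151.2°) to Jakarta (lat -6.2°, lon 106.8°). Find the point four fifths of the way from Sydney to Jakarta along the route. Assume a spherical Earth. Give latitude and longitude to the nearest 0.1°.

≈ lat -12.5°, lon 114.5°

The haversine formula gives a central angle δ ≈ 0.863 rad (49.5°) between the endpoints.
Interpolate at f = 4/5 with slerp weights a = sin((1−f)δ)/sin δ ≈ 0.226, b = sin(fδ)/sin δ ≈ 0.838.
p = a·p₁ + b·p₂ ≈ (-0.405, 0.888, -0.217); φ = arcsin(p_z) ≈ -12.51°, λ = atan2(p_y, p_x) ≈ 114.53°.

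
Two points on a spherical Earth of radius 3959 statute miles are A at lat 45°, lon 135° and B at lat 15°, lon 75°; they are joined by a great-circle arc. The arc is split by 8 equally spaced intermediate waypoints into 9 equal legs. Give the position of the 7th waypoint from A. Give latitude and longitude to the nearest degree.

≈ lat 24°, lon 85°

Convert each endpoint to a unit vector on the sphere (x = cos φ cos λ, y = cos φ sin λ, z = sin φ).
The central angle between the endpoints is δ = arccos(p₁·p₂) ≈ 1.019 rad (58.4°).
Interpolate at f = 7/9 with slerp weights a = sin((1−f)δ)/sin δ ≈ 0.264, b = sin(fδ)/sin δ ≈ 0.836.
p = a·p₁ + b·p₂ ≈ (0.077, 0.912, 0.403); φ = arcsin(p_z) ≈ 23.76°, λ = atan2(p_y, p_x) ≈ 85.16°.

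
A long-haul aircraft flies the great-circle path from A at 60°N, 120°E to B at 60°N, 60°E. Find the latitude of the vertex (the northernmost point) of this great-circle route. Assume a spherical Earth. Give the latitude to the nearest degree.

The great circle lies in the plane with unit normal n̂ = (p₁ × p₂)/|p₁ × p₂|.
Here n̂_z ≈ -0.447; the vertex latitude is φ_max = arccos|n̂_z| ≈ 63.4°.
Check via Clairaut: cos φ_max = |cos φ₁| · sin C = cos(60.0°)·sin(63.4°) ≈ 0.447, again giving ≈ 63.4°.

≈ 63°N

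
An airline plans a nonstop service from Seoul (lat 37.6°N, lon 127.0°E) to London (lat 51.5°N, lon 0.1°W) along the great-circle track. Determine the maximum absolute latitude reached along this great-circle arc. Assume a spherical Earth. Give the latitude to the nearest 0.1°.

The great circle lies in the plane with unit normal n̂ = (p₁ × p₂)/|p₁ × p₂|.
Here n̂_z ≈ -0.400; the vertex latitude is φ_max = arccos|n̂_z| ≈ 66.4°.

≈ 66.4°N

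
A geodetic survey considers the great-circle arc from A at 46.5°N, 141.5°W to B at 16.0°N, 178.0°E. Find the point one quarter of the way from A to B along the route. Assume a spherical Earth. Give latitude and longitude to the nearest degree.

The haversine formula gives a central angle δ ≈ 0.791 rad (45.3°) between the endpoints.
Interpolate at f = 1/4 with slerp weights a = sin((1−f)δ)/sin δ ≈ 0.786, b = sin(fδ)/sin δ ≈ 0.276.
p = a·p₁ + b·p₂ ≈ (-0.689, -0.328, 0.646); φ = arcsin(p_z) ≈ 40.28°, λ = atan2(p_y, p_x) ≈ -154.57°.

≈ 40°N, 155°W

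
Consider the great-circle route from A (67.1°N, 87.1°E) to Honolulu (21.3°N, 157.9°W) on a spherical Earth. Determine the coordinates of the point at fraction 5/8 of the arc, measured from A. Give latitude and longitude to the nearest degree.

Convert each endpoint to a unit vector on the sphere (x = cos φ cos λ, y = cos φ sin λ, z = sin φ).
The central angle between the endpoints is δ = arccos(p₁·p₂) ≈ 1.388 rad (79.5°).
Interpolate at f = 5/8 with slerp weights a = sin((1−f)δ)/sin δ ≈ 0.506, b = sin(fδ)/sin δ ≈ 0.776.
p = a·p₁ + b·p₂ ≈ (-0.660, -0.075, 0.748); φ = arcsin(p_z) ≈ 48.40°, λ = atan2(p_y, p_x) ≈ -173.48°.

≈ (48°N, 173°W)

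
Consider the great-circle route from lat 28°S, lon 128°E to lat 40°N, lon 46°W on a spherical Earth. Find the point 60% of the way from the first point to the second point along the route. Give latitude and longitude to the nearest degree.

From cos δ = sin φ₁ sin φ₂ + cos φ₁ cos φ₂ cos Δλ, the central angle is δ ≈ 2.915 rad (167.0°).
Interpolate at f = 0.60 with slerp weights a = sin((1−f)δ)/sin δ ≈ 4.092, b = sin(fδ)/sin δ ≈ 4.381.
p = a·p₁ + b·p₂ ≈ (0.107, 0.433, 0.895); φ = arcsin(p_z) ≈ 63.52°, λ = atan2(p_y, p_x) ≈ 76.11°.

≈ lat 64°N, lon 76°E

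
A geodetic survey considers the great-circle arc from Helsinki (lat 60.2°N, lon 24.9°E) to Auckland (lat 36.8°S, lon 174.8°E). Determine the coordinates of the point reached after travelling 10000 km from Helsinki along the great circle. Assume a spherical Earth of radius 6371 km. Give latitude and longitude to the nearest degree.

Write both endpoints as unit vectors p₁, p₂ with components (cos φ cos λ, cos φ sin λ, sin φ).
The central angle between the endpoints is δ = arccos(p₁·p₂) ≈ 2.614 rad (149.8°). The total great-circle distance is δ·R ≈ 2.614 × 6371 ≈ 16655 km, so the target fraction is f = 10000/16655 ≈ 0.600.
Interpolate at f ≈ 0.600 with slerp weights a = sin((1−f)δ)/sin δ ≈ 1.718, b = sin(fδ)/sin δ ≈ 1.987.
p = a·p₁ + b·p₂ ≈ (-0.810, 0.504, 0.301); φ = arcsin(p_z) ≈ 17.50°, λ = atan2(p_y, p_x) ≈ 148.12°.

≈ lat 17°N, lon 148°E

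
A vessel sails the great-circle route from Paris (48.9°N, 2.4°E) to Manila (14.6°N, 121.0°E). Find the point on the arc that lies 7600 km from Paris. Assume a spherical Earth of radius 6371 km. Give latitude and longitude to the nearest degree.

≈ 36°N, 101°E

From cos δ = sin φ₁ sin φ₂ + cos φ₁ cos φ₂ cos Δλ, the central angle is δ ≈ 1.686 rad (96.6°). The total great-circle distance is δ·R ≈ 1.686 × 6371 ≈ 10739 km, so the target fraction is f = 7600/10739 ≈ 0.708.
Interpolate at f ≈ 0.708 with slerp weights a = sin((1−f)δ)/sin δ ≈ 0.476, b = sin(fδ)/sin δ ≈ 0.936.
p = a·p₁ + b·p₂ ≈ (-0.154, 0.789, 0.595); φ = arcsin(p_z) ≈ 36.49°, λ = atan2(p_y, p_x) ≈ 101.01°.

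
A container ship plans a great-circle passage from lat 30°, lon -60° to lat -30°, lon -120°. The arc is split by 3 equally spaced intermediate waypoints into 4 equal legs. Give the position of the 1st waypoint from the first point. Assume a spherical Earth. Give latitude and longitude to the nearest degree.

Convert each endpoint to a unit vector on the sphere (x = cos φ cos λ, y = cos φ sin λ, z = sin φ).
The central angle between the endpoints is δ = arccos(p₁·p₂) ≈ 1.445 rad (82.8°).
Interpolate at f = 1/4 with slerp weights a = sin((1−f)δ)/sin δ ≈ 0.891, b = sin(fδ)/sin δ ≈ 0.356.
p = a·p₁ + b·p₂ ≈ (0.231, -0.935, 0.267); φ = arcsin(p_z) ≈ 15.50°, λ = atan2(p_y, p_x) ≈ -76.10°.

≈ lat 16°, lon -76°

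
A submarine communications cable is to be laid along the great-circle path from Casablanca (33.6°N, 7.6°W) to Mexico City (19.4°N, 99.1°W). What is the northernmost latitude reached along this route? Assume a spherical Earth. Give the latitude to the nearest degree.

≈ 37°N

The great circle lies in the plane with unit normal n̂ = (p₁ × p₂)/|p₁ × p₂|.
Here n̂_z ≈ -0.796; the vertex latitude is φ_max = arccos|n̂_z| ≈ 37.2°.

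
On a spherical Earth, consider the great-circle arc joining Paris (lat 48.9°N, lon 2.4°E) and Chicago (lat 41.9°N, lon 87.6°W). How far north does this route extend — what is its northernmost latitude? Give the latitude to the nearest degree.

≈ 56°N

The great circle lies in the plane with unit normal n̂ = (p₁ × p₂)/|p₁ × p₂|.
Here n̂_z ≈ -0.566; the vertex latitude is φ_max = arccos|n̂_z| ≈ 55.5°.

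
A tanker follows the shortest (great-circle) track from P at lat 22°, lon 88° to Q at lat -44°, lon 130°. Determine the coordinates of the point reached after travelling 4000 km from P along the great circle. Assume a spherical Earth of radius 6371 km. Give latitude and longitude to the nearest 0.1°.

The haversine formula gives a central angle δ ≈ 1.333 rad (76.4°) between the endpoints. The total great-circle distance is δ·R ≈ 1.333 × 6371 ≈ 8493 km, so the target fraction is f = 4000/8493 ≈ 0.471.
Interpolate at f ≈ 0.471 with slerp weights a = sin((1−f)δ)/sin δ ≈ 0.667, b = sin(fδ)/sin δ ≈ 0.604.
p = a·p₁ + b·p₂ ≈ (-0.258, 0.951, -0.170); φ = arcsin(p_z) ≈ -9.79°, λ = atan2(p_y, p_x) ≈ 105.17°.

≈ lat -9.8°, lon 105.2°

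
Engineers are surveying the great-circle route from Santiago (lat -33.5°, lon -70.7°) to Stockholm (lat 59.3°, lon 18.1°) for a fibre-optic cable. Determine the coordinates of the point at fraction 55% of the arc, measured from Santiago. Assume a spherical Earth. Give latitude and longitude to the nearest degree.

From cos δ = sin φ₁ sin φ₂ + cos φ₁ cos φ₂ cos Δλ, the central angle is δ ≈ 2.055 rad (117.8°).
Interpolate at f = 0.55 with slerp weights a = sin((1−f)δ)/sin δ ≈ 0.902, b = sin(fδ)/sin δ ≈ 1.022.
p = a·p₁ + b·p₂ ≈ (0.745, -0.548, 0.381); φ = arcsin(p_z) ≈ 22.39°, λ = atan2(p_y, p_x) ≈ -36.35°.

≈ lat 22°, lon -36°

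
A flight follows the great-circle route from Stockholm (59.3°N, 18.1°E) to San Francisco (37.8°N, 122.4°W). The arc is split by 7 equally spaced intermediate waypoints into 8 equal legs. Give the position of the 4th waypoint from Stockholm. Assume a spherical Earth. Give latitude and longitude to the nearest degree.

≈ (71°N, 83°W)

Convert each endpoint to a unit vector on the sphere (x = cos φ cos λ, y = cos φ sin λ, z = sin φ).
The central angle between the endpoints is δ = arccos(p₁·p₂) ≈ 1.353 rad (77.5°).
Interpolate at f = 4/8 with slerp weights a = sin((1−f)δ)/sin δ ≈ 0.641, b = sin(fδ)/sin δ ≈ 0.641.
p = a·p₁ + b·p₂ ≈ (0.040, -0.326, 0.944); φ = arcsin(p_z) ≈ 70.82°, λ = atan2(p_y, p_x) ≈ -83.06°.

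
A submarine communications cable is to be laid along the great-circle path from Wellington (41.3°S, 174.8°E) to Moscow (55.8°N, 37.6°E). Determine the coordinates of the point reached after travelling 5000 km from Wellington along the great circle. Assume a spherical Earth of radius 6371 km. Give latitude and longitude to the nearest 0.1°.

≈ 6.2°S, 143.2°E

From cos δ = sin φ₁ sin φ₂ + cos φ₁ cos φ₂ cos Δλ, the central angle is δ ≈ 2.598 rad (148.8°). The total great-circle distance is δ·R ≈ 2.598 × 6371 ≈ 16550 km, so the target fraction is f = 5000/16550 ≈ 0.302.
Interpolate at f ≈ 0.302 with slerp weights a = sin((1−f)δ)/sin δ ≈ 1.876, b = sin(fδ)/sin δ ≈ 1.366.
p = a·p₁ + b·p₂ ≈ (-0.796, 0.596, -0.109); φ = arcsin(p_z) ≈ -6.24°, λ = atan2(p_y, p_x) ≈ 143.15°.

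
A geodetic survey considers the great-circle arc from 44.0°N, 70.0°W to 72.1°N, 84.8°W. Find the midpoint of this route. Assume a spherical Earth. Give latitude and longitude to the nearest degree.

≈ 58°N, 74°W

From cos δ = sin φ₁ sin φ₂ + cos φ₁ cos φ₂ cos Δλ, the central angle is δ ≈ 0.506 rad (29.0°).
Interpolate at f = 1/2 with slerp weights a = sin((1−f)δ)/sin δ ≈ 0.516, b = sin(fδ)/sin δ ≈ 0.516.
p = a·p₁ + b·p₂ ≈ (0.141, -0.507, 0.850); φ = arcsin(p_z) ≈ 58.23°, λ = atan2(p_y, p_x) ≈ -74.42°.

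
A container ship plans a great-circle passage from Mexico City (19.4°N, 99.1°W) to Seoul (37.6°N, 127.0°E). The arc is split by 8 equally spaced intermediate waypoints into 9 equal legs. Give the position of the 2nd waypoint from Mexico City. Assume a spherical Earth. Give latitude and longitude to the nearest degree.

From cos δ = sin φ₁ sin φ₂ + cos φ₁ cos φ₂ cos Δλ, the central angle is δ ≈ 1.892 rad (108.4°).
Interpolate at f = 2/9 with slerp weights a = sin((1−f)δ)/sin δ ≈ 1.049, b = sin(fδ)/sin δ ≈ 0.430.
p = a·p₁ + b·p₂ ≈ (-0.362, -0.704, 0.611); φ = arcsin(p_z) ≈ 37.64°, λ = atan2(p_y, p_x) ≈ -117.16°.

≈ 38°N, 117°W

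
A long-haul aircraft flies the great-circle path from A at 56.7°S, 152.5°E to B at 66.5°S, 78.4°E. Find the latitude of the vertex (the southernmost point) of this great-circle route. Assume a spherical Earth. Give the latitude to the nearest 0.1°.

The great circle lies in the plane with unit normal n̂ = (p₁ × p₂)/|p₁ × p₂|.
Here n̂_z ≈ -0.374; the vertex latitude is φ_max = arccos|n̂_z| ≈ 68.0°.
Check via Clairaut: cos φ_max = |cos φ₁| · sin C = cos(56.7°)·sin(137.1°) ≈ 0.374, again giving ≈ 68.0°.

≈ 68.0°S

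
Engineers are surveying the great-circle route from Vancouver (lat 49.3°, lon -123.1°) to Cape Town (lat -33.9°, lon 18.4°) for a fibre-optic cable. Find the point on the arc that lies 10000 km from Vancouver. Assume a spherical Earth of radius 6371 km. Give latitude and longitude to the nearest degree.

The haversine formula gives a central angle δ ≈ 2.580 rad (147.8°) between the endpoints. The total great-circle distance is δ·R ≈ 2.580 × 6371 ≈ 16437 km, so the target fraction is f = 10000/16437 ≈ 0.608.
Interpolate at f ≈ 0.608 with slerp weights a = sin((1−f)δ)/sin δ ≈ 1.591, b = sin(fδ)/sin δ ≈ 1.878.
p = a·p₁ + b·p₂ ≈ (0.913, -0.377, 0.159); φ = arcsin(p_z) ≈ 9.12°, λ = atan2(p_y, p_x) ≈ -22.45°.

≈ lat 9°, lon -22°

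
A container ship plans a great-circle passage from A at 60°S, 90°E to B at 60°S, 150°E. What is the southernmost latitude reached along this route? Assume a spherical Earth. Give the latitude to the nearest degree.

≈ 63°S

The great circle lies in the plane with unit normal n̂ = (p₁ × p₂)/|p₁ × p₂|.
Here n̂_z ≈ +0.447; the vertex latitude is φ_max = arccos|n̂_z| ≈ 63.4°.
Check via Clairaut: cos φ_max = |cos φ₁| · sin C = cos(60.0°)·sin(116.6°) ≈ 0.447, again giving ≈ 63.4°.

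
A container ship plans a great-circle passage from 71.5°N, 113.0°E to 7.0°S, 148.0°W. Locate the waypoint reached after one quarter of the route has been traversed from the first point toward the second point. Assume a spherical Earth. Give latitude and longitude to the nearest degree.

From cos δ = sin φ₁ sin φ₂ + cos φ₁ cos φ₂ cos Δλ, the central angle is δ ≈ 1.736 rad (99.5°).
Interpolate at f = 1/4 with slerp weights a = sin((1−f)δ)/sin δ ≈ 0.978, b = sin(fδ)/sin δ ≈ 0.426.
p = a·p₁ + b·p₂ ≈ (-0.480, 0.061, 0.875); φ = arcsin(p_z) ≈ 61.05°, λ = atan2(p_y, p_x) ≈ 172.73°.

≈ 61°N, 173°E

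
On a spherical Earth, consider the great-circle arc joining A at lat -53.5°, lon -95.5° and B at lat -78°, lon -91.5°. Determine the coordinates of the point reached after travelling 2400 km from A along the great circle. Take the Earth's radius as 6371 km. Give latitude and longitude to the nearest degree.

≈ lat -75°, lon -93°

Convert each endpoint to a unit vector on the sphere (x = cos φ cos λ, y = cos φ sin λ, z = sin φ).
The central angle between the endpoints is δ = arccos(p₁·p₂) ≈ 0.428 rad (24.5°). The total great-circle distance is δ·R ≈ 0.428 × 6371 ≈ 2729 km, so the target fraction is f = 2400/2729 ≈ 0.879.
Interpolate at f ≈ 0.879 with slerp weights a = sin((1−f)δ)/sin δ ≈ 0.124, b = sin(fδ)/sin δ ≈ 0.886.
p = a·p₁ + b·p₂ ≈ (-0.012, -0.258, -0.966); φ = arcsin(p_z) ≈ -75.05°, λ = atan2(p_y, p_x) ≈ -92.65°.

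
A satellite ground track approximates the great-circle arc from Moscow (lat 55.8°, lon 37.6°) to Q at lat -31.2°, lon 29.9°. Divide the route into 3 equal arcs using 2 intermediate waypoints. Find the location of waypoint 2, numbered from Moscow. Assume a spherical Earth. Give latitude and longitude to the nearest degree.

Write both endpoints as unit vectors p₁, p₂ with components (cos φ cos λ, cos φ sin λ, sin φ).
The central angle between the endpoints is δ = arccos(p₁·p₂) ≈ 1.523 rad (87.2°).
Interpolate at f = 2/3 with slerp weights a = sin((1−f)δ)/sin δ ≈ 0.487, b = sin(fδ)/sin δ ≈ 0.851.
p = a·p₁ + b·p₂ ≈ (0.847, 0.530, -0.038); φ = arcsin(p_z) ≈ -2.18°, λ = atan2(p_y, p_x) ≈ 32.00°.

≈ lat -2°, lon 32°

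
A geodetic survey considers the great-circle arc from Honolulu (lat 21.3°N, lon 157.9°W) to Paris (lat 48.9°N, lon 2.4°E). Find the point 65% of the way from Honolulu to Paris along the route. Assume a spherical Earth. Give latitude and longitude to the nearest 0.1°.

Convert each endpoint to a unit vector on the sphere (x = cos φ cos λ, y = cos φ sin λ, z = sin φ).
The central angle between the endpoints is δ = arccos(p₁·p₂) ≈ 1.879 rad (107.6°).
Interpolate at f = 0.65 with slerp weights a = sin((1−f)δ)/sin δ ≈ 0.641, b = sin(fδ)/sin δ ≈ 0.986.
p = a·p₁ + b·p₂ ≈ (0.094, -0.198, 0.976); φ = arcsin(p_z) ≈ 77.36°, λ = atan2(p_y, p_x) ≈ -64.59°.

≈ lat 77.4°N, lon 64.6°W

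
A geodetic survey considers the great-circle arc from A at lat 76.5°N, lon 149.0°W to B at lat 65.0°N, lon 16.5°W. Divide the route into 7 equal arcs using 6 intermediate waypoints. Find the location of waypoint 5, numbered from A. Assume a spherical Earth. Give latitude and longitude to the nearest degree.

≈ lat 74°N, lon 28°W

From cos δ = sin φ₁ sin φ₂ + cos φ₁ cos φ₂ cos Δλ, the central angle is δ ≈ 0.619 rad (35.5°).
Interpolate at f = 5/7 with slerp weights a = sin((1−f)δ)/sin δ ≈ 0.303, b = sin(fδ)/sin δ ≈ 0.737.
p = a·p₁ + b·p₂ ≈ (0.238, -0.125, 0.963); φ = arcsin(p_z) ≈ 74.40°, λ = atan2(p_y, p_x) ≈ -27.69°.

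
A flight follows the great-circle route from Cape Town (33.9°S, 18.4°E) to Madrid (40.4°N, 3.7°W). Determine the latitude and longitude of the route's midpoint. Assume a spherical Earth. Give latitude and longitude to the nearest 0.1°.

≈ (3.3°N, 7.8°E)

Convert each endpoint to a unit vector on the sphere (x = cos φ cos λ, y = cos φ sin λ, z = sin φ).
The central angle between the endpoints is δ = arccos(p₁·p₂) ≈ 1.345 rad (77.0°).
Interpolate at f = 1/2 with slerp weights a = sin((1−f)δ)/sin δ ≈ 0.639, b = sin(fδ)/sin δ ≈ 0.639.
p = a·p₁ + b·p₂ ≈ (0.989, 0.136, 0.058); φ = arcsin(p_z) ≈ 3.31°, λ = atan2(p_y, p_x) ≈ 7.83°.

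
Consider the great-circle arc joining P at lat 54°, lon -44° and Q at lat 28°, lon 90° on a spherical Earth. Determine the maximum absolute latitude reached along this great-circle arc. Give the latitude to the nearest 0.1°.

The great circle lies in the plane with unit normal n̂ = (p₁ × p₂)/|p₁ × p₂|.
Here n̂_z ≈ +0.373; the vertex latitude is φ_max = arccos|n̂_z| ≈ 68.1°.

≈ 68.1°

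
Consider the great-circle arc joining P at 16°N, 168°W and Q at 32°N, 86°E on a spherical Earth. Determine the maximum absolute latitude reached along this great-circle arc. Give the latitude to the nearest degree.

≈ 38°N

The great circle lies in the plane with unit normal n̂ = (p₁ × p₂)/|p₁ × p₂|.
Here n̂_z ≈ -0.786; the vertex latitude is φ_max = arccos|n̂_z| ≈ 38.2°.
Check via Clairaut: cos φ_max = |cos φ₁| · sin C = cos(16.0°)·sin(54.9°) ≈ 0.786, again giving ≈ 38.2°.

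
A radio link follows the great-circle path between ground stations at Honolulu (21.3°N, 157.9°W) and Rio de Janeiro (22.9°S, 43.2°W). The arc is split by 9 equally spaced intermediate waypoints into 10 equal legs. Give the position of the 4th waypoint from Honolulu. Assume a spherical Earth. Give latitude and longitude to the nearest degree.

≈ 4°N, 112°W

Write both endpoints as unit vectors p₁, p₂ with components (cos φ cos λ, cos φ sin λ, sin φ).
The central angle between the endpoints is δ = arccos(p₁·p₂) ≈ 2.094 rad (120.0°).
Interpolate at f = 4/10 with slerp weights a = sin((1−f)δ)/sin δ ≈ 1.098, b = sin(fδ)/sin δ ≈ 0.858.
p = a·p₁ + b·p₂ ≈ (-0.372, -0.926, 0.065); φ = arcsin(p_z) ≈ 3.73°, λ = atan2(p_y, p_x) ≈ -111.87°.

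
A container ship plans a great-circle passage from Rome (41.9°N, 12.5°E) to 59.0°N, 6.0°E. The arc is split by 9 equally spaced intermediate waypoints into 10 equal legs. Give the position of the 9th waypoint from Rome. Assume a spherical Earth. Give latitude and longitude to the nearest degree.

≈ 57°N, 7°E

Convert each endpoint to a unit vector on the sphere (x = cos φ cos λ, y = cos φ sin λ, z = sin φ).
The central angle between the endpoints is δ = arccos(p₁·p₂) ≈ 0.307 rad (17.6°).
Interpolate at f = 9/10 with slerp weights a = sin((1−f)δ)/sin δ ≈ 0.102, b = sin(fδ)/sin δ ≈ 0.903.
p = a·p₁ + b·p₂ ≈ (0.536, 0.065, 0.842); φ = arcsin(p_z) ≈ 57.31°, λ = atan2(p_y, p_x) ≈ 6.91°.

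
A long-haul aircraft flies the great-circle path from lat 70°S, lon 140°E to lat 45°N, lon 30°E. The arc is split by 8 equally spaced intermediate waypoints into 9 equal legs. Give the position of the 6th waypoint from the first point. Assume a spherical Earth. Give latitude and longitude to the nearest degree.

Convert each endpoint to a unit vector on the sphere (x = cos φ cos λ, y = cos φ sin λ, z = sin φ).
The central angle between the endpoints is δ = arccos(p₁·p₂) ≈ 2.415 rad (138.3°).
Interpolate at f = 6/9 with slerp weights a = sin((1−f)δ)/sin δ ≈ 1.084, b = sin(fδ)/sin δ ≈ 1.503.
p = a·p₁ + b·p₂ ≈ (0.637, 0.770, 0.044); φ = arcsin(p_z) ≈ 2.53°, λ = atan2(p_y, p_x) ≈ 50.42°.

≈ lat 3°N, lon 50°E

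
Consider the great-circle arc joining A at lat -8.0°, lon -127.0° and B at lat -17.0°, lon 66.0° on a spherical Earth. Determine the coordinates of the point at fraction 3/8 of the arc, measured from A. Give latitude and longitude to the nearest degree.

Convert each endpoint to a unit vector on the sphere (x = cos φ cos λ, y = cos φ sin λ, z = sin φ).
The central angle between the endpoints is δ = arccos(p₁·p₂) ≈ 2.651 rad (151.9°).
Interpolate at f = 3/8 with slerp weights a = sin((1−f)δ)/sin δ ≈ 2.114, b = sin(fδ)/sin δ ≈ 1.779.
p = a·p₁ + b·p₂ ≈ (-0.568, -0.118, -0.814); φ = arcsin(p_z) ≈ -54.53°, λ = atan2(p_y, p_x) ≈ -168.27°.

≈ lat -55°, lon -168°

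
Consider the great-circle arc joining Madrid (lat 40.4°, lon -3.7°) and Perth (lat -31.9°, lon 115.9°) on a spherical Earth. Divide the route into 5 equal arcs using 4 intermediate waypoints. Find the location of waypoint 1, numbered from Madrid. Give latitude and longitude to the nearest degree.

Write both endpoints as unit vectors p₁, p₂ with components (cos φ cos λ, cos φ sin λ, sin φ).
The central angle between the endpoints is δ = arccos(p₁·p₂) ≈ 2.294 rad (131.4°).
Interpolate at f = 1/5 with slerp weights a = sin((1−f)δ)/sin δ ≈ 1.288, b = sin(fδ)/sin δ ≈ 0.591.
p = a·p₁ + b·p₂ ≈ (0.759, 0.388, 0.522); φ = arcsin(p_z) ≈ 31.49°, λ = atan2(p_y, p_x) ≈ 27.06°.

≈ lat 31°, lon 27°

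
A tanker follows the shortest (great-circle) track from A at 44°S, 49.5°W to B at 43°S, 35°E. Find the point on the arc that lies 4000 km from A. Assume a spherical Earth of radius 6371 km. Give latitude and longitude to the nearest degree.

Write both endpoints as unit vectors p₁, p₂ with components (cos φ cos λ, cos φ sin λ, sin φ).
The central angle between the endpoints is δ = arccos(p₁·p₂) ≈ 1.019 rad (58.4°). The total great-circle distance is δ·R ≈ 1.019 × 6371 ≈ 6492 km, so the target fraction is f = 4000/6492 ≈ 0.616.
Interpolate at f ≈ 0.616 with slerp weights a = sin((1−f)δ)/sin δ ≈ 0.448, b = sin(fδ)/sin δ ≈ 0.690.
p = a·p₁ + b·p₂ ≈ (0.622, 0.044, -0.781); φ = arcsin(p_z) ≈ -51.39°, λ = atan2(p_y, p_x) ≈ 4.08°.

≈ 51°S, 4°E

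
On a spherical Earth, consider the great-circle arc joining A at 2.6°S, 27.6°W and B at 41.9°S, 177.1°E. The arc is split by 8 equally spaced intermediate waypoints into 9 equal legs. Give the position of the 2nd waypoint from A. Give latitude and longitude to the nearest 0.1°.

The haversine formula gives a central angle δ ≈ 2.272 rad (130.2°) between the endpoints.
Interpolate at f = 2/9 with slerp weights a = sin((1−f)δ)/sin δ ≈ 1.284, b = sin(fδ)/sin δ ≈ 0.633.
p = a·p₁ + b·p₂ ≈ (0.666, -0.570, -0.481); φ = arcsin(p_z) ≈ -28.76°, λ = atan2(p_y, p_x) ≈ -40.58°.

≈ 28.8°S, 40.6°W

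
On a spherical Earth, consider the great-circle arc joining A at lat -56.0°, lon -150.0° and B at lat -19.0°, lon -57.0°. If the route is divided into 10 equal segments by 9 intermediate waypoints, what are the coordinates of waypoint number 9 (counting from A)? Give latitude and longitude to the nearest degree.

≈ lat -25°, lon -62°

Convert each endpoint to a unit vector on the sphere (x = cos φ cos λ, y = cos φ sin λ, z = sin φ).
The central angle between the endpoints is δ = arccos(p₁·p₂) ≈ 1.326 rad (76.0°).
Interpolate at f = 9/10 with slerp weights a = sin((1−f)δ)/sin δ ≈ 0.136, b = sin(fδ)/sin δ ≈ 0.958.
p = a·p₁ + b·p₂ ≈ (0.427, -0.798, -0.425); φ = arcsin(p_z) ≈ -25.15°, λ = atan2(p_y, p_x) ≈ -61.82°.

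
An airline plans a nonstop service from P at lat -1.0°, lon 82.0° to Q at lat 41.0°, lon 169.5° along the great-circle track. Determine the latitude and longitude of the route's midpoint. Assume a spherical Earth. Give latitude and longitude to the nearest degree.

The haversine formula gives a central angle δ ≈ 1.549 rad (88.8°) between the endpoints.
Interpolate at f = 1/2 with slerp weights a = sin((1−f)δ)/sin δ ≈ 0.700, b = sin(fδ)/sin δ ≈ 0.700.
p = a·p₁ + b·p₂ ≈ (-0.422, 0.789, 0.447); φ = arcsin(p_z) ≈ 26.54°, λ = atan2(p_y, p_x) ≈ 118.13°.

≈ lat 27°, lon 118°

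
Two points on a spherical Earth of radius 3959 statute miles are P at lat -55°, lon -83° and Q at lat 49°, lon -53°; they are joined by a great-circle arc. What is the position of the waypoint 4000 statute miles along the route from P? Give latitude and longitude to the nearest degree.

From cos δ = sin φ₁ sin φ₂ + cos φ₁ cos φ₂ cos Δλ, the central angle is δ ≈ 1.867 rad (107.0°). The total great-circle distance is δ·R ≈ 1.867 × 3959 ≈ 7393 mi, so the target fraction is f = 4000/7393 ≈ 0.541.
Interpolate at f ≈ 0.541 with slerp weights a = sin((1−f)δ)/sin δ ≈ 0.790, b = sin(fδ)/sin δ ≈ 0.886.
p = a·p₁ + b·p₂ ≈ (0.405, -0.914, 0.021); φ = arcsin(p_z) ≈ 1.20°, λ = atan2(p_y, p_x) ≈ -66.11°.

≈ lat 1°, lon -66°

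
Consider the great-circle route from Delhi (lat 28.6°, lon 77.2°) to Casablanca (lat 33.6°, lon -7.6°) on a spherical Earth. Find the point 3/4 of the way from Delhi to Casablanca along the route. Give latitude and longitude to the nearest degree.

≈ lat 38°, lon 13°

From cos δ = sin φ₁ sin φ₂ + cos φ₁ cos φ₂ cos Δλ, the central angle is δ ≈ 1.233 rad (70.7°).
Interpolate at f = 3/4 with slerp weights a = sin((1−f)δ)/sin δ ≈ 0.322, b = sin(fδ)/sin δ ≈ 0.846.
p = a·p₁ + b·p₂ ≈ (0.761, 0.182, 0.622); φ = arcsin(p_z) ≈ 38.48°, λ = atan2(p_y, p_x) ≈ 13.45°.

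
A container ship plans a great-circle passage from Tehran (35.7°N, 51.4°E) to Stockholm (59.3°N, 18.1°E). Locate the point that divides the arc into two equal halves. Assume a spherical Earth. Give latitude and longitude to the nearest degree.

≈ 49°N, 39°E

The haversine formula gives a central angle δ ≈ 0.558 rad (32.0°) between the endpoints.
Interpolate at f = 1/2 with slerp weights a = sin((1−f)δ)/sin δ ≈ 0.520, b = sin(fδ)/sin δ ≈ 0.520.
p = a·p₁ + b·p₂ ≈ (0.516, 0.413, 0.751); φ = arcsin(p_z) ≈ 48.65°, λ = atan2(p_y, p_x) ≈ 38.65°.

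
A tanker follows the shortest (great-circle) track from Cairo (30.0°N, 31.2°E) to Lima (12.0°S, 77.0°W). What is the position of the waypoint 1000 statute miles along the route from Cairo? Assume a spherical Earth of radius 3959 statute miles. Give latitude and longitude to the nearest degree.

≈ 29°N, 15°E

The haversine formula gives a central angle δ ≈ 1.948 rad (111.6°) between the endpoints. The total great-circle distance is δ·R ≈ 1.948 × 3959 ≈ 7713 mi, so the target fraction is f = 1000/7713 ≈ 0.130.
Interpolate at f ≈ 0.130 with slerp weights a = sin((1−f)δ)/sin δ ≈ 1.067, b = sin(fδ)/sin δ ≈ 0.269.
p = a·p₁ + b·p₂ ≈ (0.850, 0.223, 0.478); φ = arcsin(p_z) ≈ 28.54°, λ = atan2(p_y, p_x) ≈ 14.68°.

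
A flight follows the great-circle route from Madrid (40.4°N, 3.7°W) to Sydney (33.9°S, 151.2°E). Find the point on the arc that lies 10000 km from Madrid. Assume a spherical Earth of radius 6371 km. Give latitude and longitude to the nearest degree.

≈ (8°N, 93°E)

Convert each endpoint to a unit vector on the sphere (x = cos φ cos λ, y = cos φ sin λ, z = sin φ).
The central angle between the endpoints is δ = arccos(p₁·p₂) ≈ 2.776 rad (159.0°). The total great-circle distance is δ·R ≈ 2.776 × 6371 ≈ 17685 km, so the target fraction is f = 10000/17685 ≈ 0.565.
Interpolate at f ≈ 0.565 with slerp weights a = sin((1−f)δ)/sin δ ≈ 2.613, b = sin(fδ)/sin δ ≈ 2.797.
p = a·p₁ + b·p₂ ≈ (-0.048, 0.990, 0.134); φ = arcsin(p_z) ≈ 7.68°, λ = atan2(p_y, p_x) ≈ 92.80°.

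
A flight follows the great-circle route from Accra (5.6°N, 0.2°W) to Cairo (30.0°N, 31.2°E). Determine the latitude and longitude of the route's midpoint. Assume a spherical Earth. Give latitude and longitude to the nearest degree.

≈ 18°N, 14°E

Write both endpoints as unit vectors p₁, p₂ with components (cos φ cos λ, cos φ sin λ, sin φ).
The central angle between the endpoints is δ = arccos(p₁·p₂) ≈ 0.669 rad (38.3°).
Interpolate at f = 1/2 with slerp weights a = sin((1−f)δ)/sin δ ≈ 0.529, b = sin(fδ)/sin δ ≈ 0.529.
p = a·p₁ + b·p₂ ≈ (0.919, 0.236, 0.316); φ = arcsin(p_z) ≈ 18.44°, λ = atan2(p_y, p_x) ≈ 14.38°.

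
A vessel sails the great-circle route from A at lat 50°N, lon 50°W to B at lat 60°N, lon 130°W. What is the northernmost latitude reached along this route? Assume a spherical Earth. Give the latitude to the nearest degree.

≈ 63°N

The great circle lies in the plane with unit normal n̂ = (p₁ × p₂)/|p₁ × p₂|.
Here n̂_z ≈ -0.456; the vertex latitude is φ_max = arccos|n̂_z| ≈ 62.9°.
Check via Clairaut: cos φ_max = |cos φ₁| · sin C = cos(50.0°)·sin(45.1°) ≈ 0.456, again giving ≈ 62.9°.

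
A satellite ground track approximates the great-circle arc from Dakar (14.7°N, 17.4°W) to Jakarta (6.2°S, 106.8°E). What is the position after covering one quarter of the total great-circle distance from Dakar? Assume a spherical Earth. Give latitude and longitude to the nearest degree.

≈ (14°N, 15°E)

Convert each endpoint to a unit vector on the sphere (x = cos φ cos λ, y = cos φ sin λ, z = sin φ).
The central angle between the endpoints is δ = arccos(p₁·p₂) ≈ 2.175 rad (124.6°).
Interpolate at f = 1/4 with slerp weights a = sin((1−f)δ)/sin δ ≈ 1.213, b = sin(fδ)/sin δ ≈ 0.628.
p = a·p₁ + b·p₂ ≈ (0.939, 0.247, 0.240); φ = arcsin(p_z) ≈ 13.88°, λ = atan2(p_y, p_x) ≈ 14.76°.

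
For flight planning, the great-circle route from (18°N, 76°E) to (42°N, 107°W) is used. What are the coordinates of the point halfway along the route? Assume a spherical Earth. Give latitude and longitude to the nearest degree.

Write both endpoints as unit vectors p₁, p₂ with components (cos φ cos λ, cos φ sin λ, sin φ).
The central angle between the endpoints is δ = arccos(p₁·p₂) ≈ 2.093 rad (119.9°).
Interpolate at f = 1/2 with slerp weights a = sin((1−f)δ)/sin δ ≈ 0.999, b = sin(fδ)/sin δ ≈ 0.999.
p = a·p₁ + b·p₂ ≈ (0.013, 0.212, 0.977); φ = arcsin(p_z) ≈ 77.74°, λ = atan2(p_y, p_x) ≈ 86.55°.

≈ (78°N, 87°E)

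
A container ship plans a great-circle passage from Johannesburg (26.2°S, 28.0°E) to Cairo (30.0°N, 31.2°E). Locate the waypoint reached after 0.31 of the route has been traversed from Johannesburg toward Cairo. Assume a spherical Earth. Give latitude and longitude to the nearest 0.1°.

≈ (8.8°S, 29.0°E)

Write both endpoints as unit vectors p₁, p₂ with components (cos φ cos λ, cos φ sin λ, sin φ).
The central angle between the endpoints is δ = arccos(p₁·p₂) ≈ 0.982 rad (56.3°).
Interpolate at f = 0.31 with slerp weights a = sin((1−f)δ)/sin δ ≈ 0.754, b = sin(fδ)/sin δ ≈ 0.360.
p = a·p₁ + b·p₂ ≈ (0.864, 0.479, -0.153); φ = arcsin(p_z) ≈ -8.78°, λ = atan2(p_y, p_x) ≈ 29.01°.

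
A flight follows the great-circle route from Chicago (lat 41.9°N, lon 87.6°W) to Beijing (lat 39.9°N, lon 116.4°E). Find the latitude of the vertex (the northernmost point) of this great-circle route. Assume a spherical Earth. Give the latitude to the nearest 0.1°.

The great circle lies in the plane with unit normal n̂ = (p₁ × p₂)/|p₁ × p₂|.
Here n̂_z ≈ -0.233; the vertex latitude is φ_max = arccos|n̂_z| ≈ 76.5°.
Check via Clairaut: cos φ_max = |cos φ₁| · sin C = cos(41.9°)·sin(18.3°) ≈ 0.233, again giving ≈ 76.5°.

≈ 76.5°N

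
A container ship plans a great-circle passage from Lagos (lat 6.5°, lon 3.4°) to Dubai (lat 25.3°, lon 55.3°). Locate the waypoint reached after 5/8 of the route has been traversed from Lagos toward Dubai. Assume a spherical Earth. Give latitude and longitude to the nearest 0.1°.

Convert each endpoint to a unit vector on the sphere (x = cos φ cos λ, y = cos φ sin λ, z = sin φ).
The central angle between the endpoints is δ = arccos(p₁·p₂) ≈ 0.924 rad (52.9°).
Interpolate at f = 5/8 with slerp weights a = sin((1−f)δ)/sin δ ≈ 0.426, b = sin(fδ)/sin δ ≈ 0.684.
p = a·p₁ + b·p₂ ≈ (0.774, 0.534, 0.341); φ = arcsin(p_z) ≈ 19.91°, λ = atan2(p_y, p_x) ≈ 34.57°.

≈ lat 19.9°, lon 34.6°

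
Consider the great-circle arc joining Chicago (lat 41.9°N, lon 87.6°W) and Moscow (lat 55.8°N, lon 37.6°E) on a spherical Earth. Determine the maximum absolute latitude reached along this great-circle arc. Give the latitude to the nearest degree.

≈ 69°N

The great circle lies in the plane with unit normal n̂ = (p₁ × p₂)/|p₁ × p₂|.
Here n̂_z ≈ +0.360; the vertex latitude is φ_max = arccos|n̂_z| ≈ 68.9°.
Check via Clairaut: cos φ_max = |cos φ₁| · sin C = cos(41.9°)·sin(28.9°) ≈ 0.360, again giving ≈ 68.9°.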